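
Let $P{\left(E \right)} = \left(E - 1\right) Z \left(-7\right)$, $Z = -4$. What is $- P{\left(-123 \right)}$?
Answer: $3472$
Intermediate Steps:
$P{\left(E \right)} = -28 + 28 E$ ($P{\left(E \right)} = \left(E - 1\right) \left(-4\right) \left(-7\right) = \left(-1 + E\right) \left(-4\right) \left(-7\right) = \left(4 - 4 E\right) \left(-7\right) = -28 + 28 E$)
$- P{\left(-123 \right)} = - (-28 + 28 \left(-123\right)) = - (-28 - 3444) = \left(-1\right) \left(-3472\right) = 3472$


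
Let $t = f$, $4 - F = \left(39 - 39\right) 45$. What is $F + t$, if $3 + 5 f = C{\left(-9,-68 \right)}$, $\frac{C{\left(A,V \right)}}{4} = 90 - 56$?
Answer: $\frac{153}{5} \approx 30.6$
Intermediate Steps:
$C{\left(A,V \right)} = 136$ ($C{\left(A,V \right)} = 4 \left(90 - 56\right) = 4 \cdot 34 = 136$)
$F = 4$ ($F = 4 - \left(39 - 39\right) 45 = 4 - 0 \cdot 45 = 4 - 0 = 4 + 0 = 4$)
$f = \frac{133}{5}$ ($f = - \frac{3}{5} + \frac{1}{5} \cdot 136 = - \frac{3}{5} + \frac{136}{5} = \frac{133}{5} \approx 26.6$)
$t = \frac{133}{5} \approx 26.6$
$F + t = 4 + \frac{133}{5} = \frac{153}{5}$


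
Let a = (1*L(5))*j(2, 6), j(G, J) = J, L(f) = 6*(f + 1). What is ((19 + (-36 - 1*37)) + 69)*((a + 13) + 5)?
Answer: 3510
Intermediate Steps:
L(f) = 6 + 6*f (L(f) = 6*(1 + f) = 6 + 6*f)
a = 216 (a = (1*(6 + 6*5))*6 = (1*(6 + 30))*6 = (1*36)*6 = 36*6 = 216)
((19 + (-36 - 1*37)) + 69)*((a + 13) + 5) = ((19 + (-36 - 1*37)) + 69)*((216 + 13) + 5) = ((19 + (-36 - 37)) + 69)*(229 + 5) = ((19 - 73) + 69)*234 = (-54 + 69)*234 = 15*234 = 3510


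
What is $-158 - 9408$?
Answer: $-9566$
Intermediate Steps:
$-158 - 9408 = -9566$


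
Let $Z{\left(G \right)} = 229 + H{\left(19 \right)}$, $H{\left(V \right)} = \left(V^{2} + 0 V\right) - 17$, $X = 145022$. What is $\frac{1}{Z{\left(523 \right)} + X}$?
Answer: $\frac{1}{145595} \approx 6.8684 \cdot 10^{-6}$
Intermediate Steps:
$H{\left(V \right)} = -17 + V^{2}$ ($H{\left(V \right)} = \left(V^{2} + 0\right) - 17 = V^{2} - 17 = -17 + V^{2}$)
$Z{\left(G \right)} = 573$ ($Z{\left(G \right)} = 229 - \left(17 - 19^{2}\right) = 229 + \left(-17 + 361\right) = 229 + 344 = 573$)
$\frac{1}{Z{\left(523 \right)} + X} = \frac{1}{573 + 145022} = \frac{1}{145595}$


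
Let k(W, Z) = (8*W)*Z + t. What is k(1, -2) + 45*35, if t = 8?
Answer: 1567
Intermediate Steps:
k(W, Z) = 8 + 8*W*Z (k(W, Z) = (8*W)*Z + 8 = 8*W*Z + 8 = 8 + 8*W*Z)
k(1, -2) + 45*35 = (8 + 8*1*(-2)) + 45*35 = (8 - 16) + 1575 = -8 + 1575 = 1567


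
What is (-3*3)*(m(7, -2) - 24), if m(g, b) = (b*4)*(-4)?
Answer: -72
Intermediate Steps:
m(g, b) = -16*b (m(g, b) = (4*b)*(-4) = -16*b)
(-3*3)*(m(7, -2) - 24) = (-3*3)*(-16*(-2) - 24) = -9*(32 - 24) = -9*8 = -72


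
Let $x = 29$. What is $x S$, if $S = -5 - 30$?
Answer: $-1015$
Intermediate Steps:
$S = -35$ ($S = -5 - 30 = -35$)
$x S = 29 \left(-35\right) = -1015$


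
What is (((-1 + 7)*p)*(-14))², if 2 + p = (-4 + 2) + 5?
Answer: 7056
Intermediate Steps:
p = 1 (p = -2 + ((-4 + 2) + 5) = -2 + (-2 + 5) = -2 + 3 = 1)
(((-1 + 7)*p)*(-14))² = (((-1 + 7)*1)*(-14))² = ((6*1)*(-14))² = (6*(-14))² = (-84)² = 7056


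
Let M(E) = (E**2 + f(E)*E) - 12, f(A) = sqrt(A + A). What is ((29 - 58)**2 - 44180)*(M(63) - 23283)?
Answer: 837569514 - 8191071*sqrt(14) ≈ 8.0692e+8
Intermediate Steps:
f(A) = sqrt(2)*sqrt(A) (f(A) = sqrt(2*A) = sqrt(2)*sqrt(A))
M(E) = -12 + E**2 + sqrt(2)*E**(3/2) (M(E) = (E**2 + (sqrt(2)*sqrt(E))*E) - 12 = (E**2 + sqrt(2)*E**(3/2)) - 12 = -12 + E**2 + sqrt(2)*E**(3/2))
((29 - 58)**2 - 44180)*(M(63) - 23283) = ((29 - 58)**2 - 44180)*((-12 + 63**2 + sqrt(2)*63**(3/2)) - 23283) = ((-29)**2 - 44180)*((-12 + 3969 + sqrt(2)*(189*sqrt(7))) - 23283) = (841 - 44180)*((-12 + 3969 + 189*sqrt(14)) - 23283) = -43339*((3957 + 189*sqrt(14)) - 23283) = -43339*(-19326 + 189*sqrt(14)) = 837569514 - 8191071*sqrt(14)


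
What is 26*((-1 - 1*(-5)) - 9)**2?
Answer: 650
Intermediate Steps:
26*((-1 - 1*(-5)) - 9)**2 = 26*((-1 + 5) - 9)**2 = 26*(4 - 9)**2 = 26*(-5)**2 = 26*25 = 650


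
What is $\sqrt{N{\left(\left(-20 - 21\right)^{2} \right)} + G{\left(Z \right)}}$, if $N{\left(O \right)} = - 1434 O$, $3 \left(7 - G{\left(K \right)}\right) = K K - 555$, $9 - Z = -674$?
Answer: $\frac{5 i \sqrt{923709}}{3} \approx 1601.8 i$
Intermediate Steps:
$Z = 683$ ($Z = 9 - -674 = 9 + 674 = 683$)
$G{\left(K \right)} = 192 - \frac{K^{2}}{3}$ ($G{\left(K \right)} = 7 - \frac{K K - 555}{3} = 7 - \frac{K^{2} - 555}{3} = 7 - \frac{-555 + K^{2}}{3} = 7 - \left(-185 + \frac{K^{2}}{3}\right) = 192 - \frac{K^{2}}{3}$)
$\sqrt{N{\left(\left(-20 - 21\right)^{2} \right)} + G{\left(Z \right)}} = \sqrt{- 1434 \left(-20 - 21\right)^{2} + \left(192 - \frac{683^{2}}{3}\right)} = \sqrt{- 1434 \left(-41\right)^{2} + \left(192 - \frac{466489}{3}\right)} = \sqrt{\left(-1434\right) 1681 + \left(192 - \frac{466489}{3}\right)} = \sqrt{-2410554 - \frac{465913}{3}} = \sqrt{- \frac{7697575}{3}} = \frac{5 i \sqrt{923709}}{3}$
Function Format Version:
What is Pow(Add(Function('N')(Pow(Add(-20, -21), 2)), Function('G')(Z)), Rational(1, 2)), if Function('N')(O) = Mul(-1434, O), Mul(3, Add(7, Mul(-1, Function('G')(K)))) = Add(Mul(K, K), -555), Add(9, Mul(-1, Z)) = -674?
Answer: Mul(Rational(5, 3), I, Pow(923709, Rational(1, 2))) ≈ Mul(1601.8, I)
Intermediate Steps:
Z = 683 (Z = Add(9, Mul(-1, -674)) = Add(9, 674) = 683)
Function('G')(K) = Add(192, Mul(Rational(-1, 3), Pow(K, 2))) (Function('G')(K) = Add(7, Mul(Rational(-1, 3), Add(Mul(K, K), -555))) = Add(7, Mul(Rational(-1, 3), Add(Pow(K, 2), -555))) = Add(7, Mul(Rational(-1, 3), Add(-555, Pow(K, 2)))) = Add(7, Add(185, Mul(Rational(-1, 3), Pow(K, 2)))) = Add(192, Mul(Rational(-1, 3), Pow(K, 2))))
Pow(Add(Function('N')(Pow(Add(-20, -21), 2)), Function('G')(Z)), Rational(1, 2)) = Pow(Add(Mul(-1434, Pow(Add(-20, -21), 2)), Add(192, Mul(Rational(-1, 3), Pow(683, 2)))), Rational(1, 2)) = Pow(Add(Mul(-1434, Pow(-41, 2)), Add(192, Mul(Rational(-1, 3), 466489))), Rational(1, 2)) = Pow(Add(Mul(-1434, 1681), Add(192, Rational(-466489, 3))), Rational(1, 2)) = Pow(Add(-2410554, Rational(-465913, 3)), Rational(1, 2)) = Pow(Rational(-7697575, 3), Rational(1, 2)) = Mul(Rational(5, 3), I, Pow(923709, Rational(1, 2)))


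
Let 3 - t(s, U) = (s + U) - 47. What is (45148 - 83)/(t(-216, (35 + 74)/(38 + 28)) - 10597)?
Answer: -594858/136391 ≈ -4.3614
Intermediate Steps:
t(s, U) = 50 - U - s (t(s, U) = 3 - ((s + U) - 47) = 3 - ((U + s) - 47) = 3 - (-47 + U + s) = 3 + (47 - U - s) = 50 - U - s)
(45148 - 83)/(t(-216, (35 + 74)/(38 + 28)) - 10597) = (45148 - 83)/((50 - (35 + 74)/(38 + 28) - 1*(-216)) - 10597) = 45065/((50 - 109/66 + 216) - 10597) = 45065/(17447/66 - 10597) = 45065/(-681955/66) = 45065*(-66/681955) = -594858/136391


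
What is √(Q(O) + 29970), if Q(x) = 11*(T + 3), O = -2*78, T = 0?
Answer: √30003 ≈ 173.21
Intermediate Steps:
O = -156
Q(x) = 33 (Q(x) = 11*(0 + 3) = 11*3 = 33)
√(Q(O) + 29970) = √(33 + 29970) = √30003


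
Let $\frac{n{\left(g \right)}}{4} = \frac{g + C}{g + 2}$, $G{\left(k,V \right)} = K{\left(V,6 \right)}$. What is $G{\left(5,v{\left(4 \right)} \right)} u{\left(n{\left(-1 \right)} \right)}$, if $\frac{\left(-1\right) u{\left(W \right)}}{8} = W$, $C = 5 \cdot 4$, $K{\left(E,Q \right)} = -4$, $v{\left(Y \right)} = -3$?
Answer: $2432$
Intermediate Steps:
$G{\left(k,V \right)} = -4$
$C = 20$
$n{\left(g \right)} = \frac{4 \left(20 + g\right)}{2 + g}$ ($n{\left(g \right)} = 4 \frac{g + 20}{g + 2} = 4 \frac{20 + g}{2 + g} = \frac{4 \left(20 + g\right)}{2 + g}$)
$u{\left(W \right)} = - 8 W$
$G{\left(5,v{\left(4 \right)} \right)} u{\left(n{\left(-1 \right)} \right)} = - 4 \left(- 8 \frac{4 \left(20 - 1\right)}{2 - 1}\right) = - 4 \left(- 8 \cdot 4 \cdot 1^{-1} \cdot 19\right) = - 4 \left(- 8 \cdot 4 \cdot 1 \cdot 19\right) = - 4 \left(\left(-8\right) 76\right) = \left(-4\right) \left(-608\right) = 2432$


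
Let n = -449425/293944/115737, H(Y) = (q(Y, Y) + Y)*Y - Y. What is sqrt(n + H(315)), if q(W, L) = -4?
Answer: 5*sqrt(1130175501301748822048562)/17010098364 ≈ 312.49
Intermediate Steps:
H(Y) = -Y + Y*(-4 + Y) (H(Y) = (-4 + Y)*Y - Y = Y*(-4 + Y) - Y = -Y + Y*(-4 + Y))
n = -449425/34020196728 (n = -449425*1/293944*(1/115737) = -449425/293944*1/115737 = -449425/34020196728 ≈ -1.3211e-5)
sqrt(n + H(315)) = sqrt(-449425/34020196728 + 315*(-5 + 315)) = sqrt(-449425/34020196728 + 315*310) = sqrt(-449425/34020196728 + 97650) = sqrt(3322072210039775/34020196728) = 5*sqrt(1130175501301748822048562)/17010098364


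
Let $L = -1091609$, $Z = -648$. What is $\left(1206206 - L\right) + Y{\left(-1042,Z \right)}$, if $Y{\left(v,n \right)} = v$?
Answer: $2296773$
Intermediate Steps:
$\left(1206206 - L\right) + Y{\left(-1042,Z \right)} = \left(1206206 - -1091609\right) - 1042 = \left(1206206 + 1091609\right) - 1042 = 2297815 - 1042 = 2296773$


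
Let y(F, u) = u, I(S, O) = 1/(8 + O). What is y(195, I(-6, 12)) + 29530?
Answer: 590601/20 ≈ 29530.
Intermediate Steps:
y(195, I(-6, 12)) + 29530 = 1/(8 + 12) + 29530 = 1/20 + 29530 = 590601/20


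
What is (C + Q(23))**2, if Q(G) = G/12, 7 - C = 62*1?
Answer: 405769/144 ≈ 2817.8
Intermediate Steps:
C = -55 (C = 7 - 62 = -55)
Q(G) = G/12 (Q(G) = G*(1/12) = G/12)
(C + Q(23))**2 = (-55 + (1/12)*23)**2 = (-55 + 23/12)**2 = (-637/12)**2 = 405769/144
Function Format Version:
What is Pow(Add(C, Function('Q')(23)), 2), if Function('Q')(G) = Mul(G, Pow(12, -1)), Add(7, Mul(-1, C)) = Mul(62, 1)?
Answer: Rational(405769, 144) ≈ 2817.8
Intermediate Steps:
C = -55 (C = Add(7, Mul(-1, Mul(62, 1))) = Add(7, Mul(-1, 62)) = Add(7, -62) = -55)
Function('Q')(G) = Mul(Rational(1, 12), G) (Function('Q')(G) = Mul(G, Rational(1, 12)) = Mul(Rational(1, 12), G))
Pow(Add(C, Function('Q')(23)), 2) = Pow(Add(-55, Mul(Rational(1, 12), 23)), 2) = Pow(Add(-55, Rational(23, 12)), 2) = Pow(Rational(-637, 12), 2) = Rational(405769, 144)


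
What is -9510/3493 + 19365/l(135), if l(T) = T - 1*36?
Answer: 22233485/115269 ≈ 192.88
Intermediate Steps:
l(T) = -36 + T (l(T) = T - 36 = -36 + T)
-9510/3493 + 19365/l(135) = -9510/3493 + 19365/(-36 + 135) = -9510*1/3493 + 19365/99 = -9510/3493 + 19365*(1/99) = -9510/3493 + 6455/33 = 22233485/115269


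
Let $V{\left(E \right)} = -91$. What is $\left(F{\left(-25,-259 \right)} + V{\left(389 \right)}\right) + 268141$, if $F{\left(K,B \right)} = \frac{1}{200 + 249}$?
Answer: $\frac{120354451}{449} \approx 2.6805 \cdot 10^{5}$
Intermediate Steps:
$F{\left(K,B \right)} = \frac{1}{449}$
$\left(F{\left(-25,-259 \right)} + V{\left(389 \right)}\right) + 268141 = \left(\frac{1}{449} - 91\right) + 268141 = - \frac{40858}{449} + 268141 = \frac{120354451}{449}$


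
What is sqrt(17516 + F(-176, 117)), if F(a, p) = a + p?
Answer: 23*sqrt(33) ≈ 132.13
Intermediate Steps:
sqrt(17516 + F(-176, 117)) = sqrt(17516 + (-176 + 117)) = sqrt(17516 - 59) = sqrt(17457) = 23*sqrt(33)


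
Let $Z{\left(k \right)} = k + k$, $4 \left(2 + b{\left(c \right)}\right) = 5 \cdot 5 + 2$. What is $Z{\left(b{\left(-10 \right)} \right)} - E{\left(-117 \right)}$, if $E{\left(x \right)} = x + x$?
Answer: $\frac{487}{2} \approx 243.5$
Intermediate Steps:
$b{\left(c \right)} = \frac{19}{4}$ ($b{\left(c \right)} = -2 + \frac{5 \cdot 5 + 2}{4} = -2 + \frac{25 + 2}{4} = -2 + \frac{1}{4} \cdot 27 = -2 + \frac{27}{4} = \frac{19}{4}$)
$E{\left(x \right)} = 2 x$
$Z{\left(k \right)} = 2 k$
$Z{\left(b{\left(-10 \right)} \right)} - E{\left(-117 \right)} = 2 \cdot \frac{19}{4} - 2 \left(-117\right) = \frac{19}{2} - -234 = \frac{19}{2} + 234 = \frac{487}{2}$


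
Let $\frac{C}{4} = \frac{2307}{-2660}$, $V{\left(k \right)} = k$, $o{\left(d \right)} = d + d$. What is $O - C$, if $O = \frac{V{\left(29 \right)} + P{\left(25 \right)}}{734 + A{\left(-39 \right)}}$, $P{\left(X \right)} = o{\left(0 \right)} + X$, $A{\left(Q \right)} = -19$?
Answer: $\frac{337083}{95095} \approx 3.5447$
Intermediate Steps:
$o{\left(d \right)} = 2 d$
$P{\left(X \right)} = X$ ($P{\left(X \right)} = 2 \cdot 0 + X = 0 + X = X$)
$C = - \frac{2307}{665}$ ($C = 4 \frac{2307}{-2660} = 4 \cdot 2307 \left(- \frac{1}{2660}\right) = 4 \left(- \frac{2307}{2660}\right) = - \frac{2307}{665} \approx -3.4692$)
$O = \frac{54}{715}$ ($O = \frac{29 + 25}{734 - 19} = \frac{54}{715} \approx 0.075524$)
$O - C = \frac{54}{715} - - \frac{2307}{665} = \frac{54}{715} + \frac{2307}{665} = \frac{337083}{95095}$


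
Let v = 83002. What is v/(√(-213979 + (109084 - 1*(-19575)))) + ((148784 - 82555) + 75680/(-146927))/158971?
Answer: 884613873/2123375647 - 41501*I*√2370/7110 ≈ 0.41661 - 284.16*I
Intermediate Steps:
v/(√(-213979 + (109084 - 1*(-19575)))) + ((148784 - 82555) + 75680/(-146927))/158971 = 83002/(√(-213979 + (109084 - 1*(-19575)))) + ((148784 - 82555) + 75680/(-146927))/158971 = 83002/(√(-213979 + (109084 + 19575))) + (66229 + 75680*(-1/146927))*(1/158971) = 83002/(√(-213979 + 128659)) + (66229 - 6880/13357)*(1/158971) = 83002/(√(-85320)) + (884613873/13357)*(1/158971) = 83002/((6*I*√2370)) + 884613873/2123375647 = 83002*(-I*√2370/14220) + 884613873/2123375647 = -41501*I*√2370/7110 + 884613873/2123375647 = 884613873/2123375647 - 41501*I*√2370/7110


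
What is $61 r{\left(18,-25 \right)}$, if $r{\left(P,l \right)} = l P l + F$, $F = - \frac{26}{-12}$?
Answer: $\frac{4118293}{6} \approx 6.8638 \cdot 10^{5}$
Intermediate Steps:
$F = \frac{13}{6}$ ($F = \left(-26\right) \left(- \frac{1}{12}\right) = \frac{13}{6} \approx 2.1667$)
$r{\left(P,l \right)} = \frac{13}{6} + P l^{2}$ ($r{\left(P,l \right)} = l P l + \frac{13}{6} = P l l + \frac{13}{6} = P l^{2} + \frac{13}{6} = \frac{13}{6} + P l^{2}$)
$61 r{\left(18,-25 \right)} = 61 \left(\frac{13}{6} + 18 \left(-25\right)^{2}\right) = 61 \left(\frac{13}{6} + 18 \cdot 625\right) = 61 \left(\frac{13}{6} + 11250\right) = 61 \cdot \frac{67513}{6} = \frac{4118293}{6}$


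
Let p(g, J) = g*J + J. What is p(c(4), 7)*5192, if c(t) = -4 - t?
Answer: -254408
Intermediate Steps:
p(g, J) = J + J*g (p(g, J) = J*g + J = J + J*g)
p(c(4), 7)*5192 = (7*(1 + (-4 - 1*4)))*5192 = (7*(1 + (-4 - 4)))*5192 = (7*(1 - 8))*5192 = (7*(-7))*5192 = -49*5192 = -254408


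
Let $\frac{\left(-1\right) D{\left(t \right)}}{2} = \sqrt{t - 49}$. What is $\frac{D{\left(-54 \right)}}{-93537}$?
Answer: $\frac{2 i \sqrt{103}}{93537} \approx 0.000217 i$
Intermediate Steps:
$D{\left(t \right)} = - 2 \sqrt{-49 + t}$ ($D{\left(t \right)} = - 2 \sqrt{t - 49} = - 2 \sqrt{-49 + t}$)
$\frac{D{\left(-54 \right)}}{-93537} = \frac{\left(-2\right) \sqrt{-49 - 54}}{-93537} = - 2 \sqrt{-103} \left(- \frac{1}{93537}\right) = - 2 i \sqrt{103} \left(- \frac{1}{93537}\right) = \frac{2 i \sqrt{103}}{93537}$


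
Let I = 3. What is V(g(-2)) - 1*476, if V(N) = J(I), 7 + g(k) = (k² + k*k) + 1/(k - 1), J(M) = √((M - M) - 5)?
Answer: -476 + I*√5 ≈ -476.0 + 2.2361*I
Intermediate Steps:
J(M) = I*√5 (J(M) = √(0 - 5) = √(-5) = I*√5)
g(k) = -7 + 1/(-1 + k) + 2*k² (g(k) = -7 + ((k² + k*k) + 1/(k - 1)) = -7 + ((k² + k²) + 1/(-1 + k)) = -7 + (2*k² + 1/(-1 + k)) = -7 + (1/(-1 + k) + 2*k²) = -7 + 1/(-1 + k) + 2*k²)
V(N) = I*√5
V(g(-2)) - 1*476 = I*√5 - 1*476 = I*√5 - 476 = -476 + I*√5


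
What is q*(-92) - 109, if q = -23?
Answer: 2007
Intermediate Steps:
q*(-92) - 109 = -23*(-92) - 109 = 2116 - 109 = 2007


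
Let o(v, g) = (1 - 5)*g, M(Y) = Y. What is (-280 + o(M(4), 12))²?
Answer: 107584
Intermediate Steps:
o(v, g) = -4*g
(-280 + o(M(4), 12))² = (-280 - 4*12)² = (-280 - 48)² = (-328)² = 107584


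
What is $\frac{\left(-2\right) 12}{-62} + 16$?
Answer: $\frac{508}{31} \approx 16.387$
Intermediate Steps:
$\frac{\left(-2\right) 12}{-62} + 16 = \left(- \frac{1}{62}\right) \left(-24\right) + 16 = \frac{12}{31} + 16 = \frac{508}{31}$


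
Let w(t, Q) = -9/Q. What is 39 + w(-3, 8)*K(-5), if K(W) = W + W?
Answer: 201/4 ≈ 50.250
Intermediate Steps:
K(W) = 2*W
39 + w(-3, 8)*K(-5) = 39 + (-9/8)*(2*(-5)) = 39 - 9*⅛*(-10) = 39 - 9/8*(-10) = 39 + 45/4 = 201/4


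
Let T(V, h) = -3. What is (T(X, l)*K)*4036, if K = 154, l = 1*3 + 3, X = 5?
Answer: -1864632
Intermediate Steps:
l = 6 (l = 3 + 3 = 6)
(T(X, l)*K)*4036 = -3*154*4036 = -462*4036 = -1864632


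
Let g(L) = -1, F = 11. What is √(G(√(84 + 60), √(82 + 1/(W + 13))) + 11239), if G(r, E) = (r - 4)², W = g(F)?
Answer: √11303 ≈ 106.32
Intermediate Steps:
W = -1
G(r, E) = (-4 + r)²
√(G(√(84 + 60), √(82 + 1/(W + 13))) + 11239) = √((-4 + √(84 + 60))² + 11239) = √((-4 + √144)² + 11239) = √((-4 + 12)² + 11239) = √(8² + 11239) = √(64 + 11239) = √11303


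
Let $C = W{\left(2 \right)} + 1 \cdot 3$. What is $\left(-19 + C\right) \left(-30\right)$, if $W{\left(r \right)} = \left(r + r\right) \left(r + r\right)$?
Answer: $0$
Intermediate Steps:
$W{\left(r \right)} = 4 r^{2}$ ($W{\left(r \right)} = 2 r 2 r = 4 r^{2}$)
$C = 19$ ($C = 4 \cdot 2^{2} + 1 \cdot 3 = 4 \cdot 4 + 3 = 16 + 3 = 19$)
$\left(-19 + C\right) \left(-30\right) = \left(-19 + 19\right) \left(-30\right) = 0 \left(-30\right) = 0$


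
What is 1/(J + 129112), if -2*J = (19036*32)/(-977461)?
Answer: 977461/126202249208 ≈ 7.7452e-6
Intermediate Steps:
J = 304576/977461 (J = -19036*32/(2*(-977461)) = -304576*(-1)/977461 = -½*(-609152/977461) = 304576/977461 ≈ 0.31160)
1/(J + 129112) = 1/(304576/977461 + 129112) = 1/(126202249208/977461) = 977461/126202249208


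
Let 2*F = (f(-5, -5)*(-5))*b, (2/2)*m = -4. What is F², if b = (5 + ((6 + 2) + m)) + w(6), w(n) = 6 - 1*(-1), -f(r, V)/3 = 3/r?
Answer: 5184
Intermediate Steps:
m = -4
f(r, V) = -9/r
w(n) = 7 (w(n) = 6 + 1 = 7)
b = 16 (b = (5 + ((6 + 2) - 4)) + 7 = (5 + (8 - 4)) + 7 = (5 + 4) + 7 = 9 + 7 = 16)
F = -72 (F = ((-9/(-5)*(-5))*16)/2 = ((-9*(-⅕)*(-5))*16)/2 = (((9/5)*(-5))*16)/2 = (-9*16)/2 = (½)*(-144) = -72)
F² = (-72)² = 5184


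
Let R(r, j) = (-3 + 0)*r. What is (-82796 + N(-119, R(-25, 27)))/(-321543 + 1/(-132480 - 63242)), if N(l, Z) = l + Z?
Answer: 853347920/3312265213 ≈ 0.25763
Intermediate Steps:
R(r, j) = -3*r
N(l, Z) = Z + l
(-82796 + N(-119, R(-25, 27)))/(-321543 + 1/(-132480 - 63242)) = (-82796 + (-3*(-25) - 119))/(-321543 + 1/(-132480 - 63242)) = (-82796 + (75 - 119))/(-321543 + 1/(-195722)) = (-82796 - 44)/(-321543 - 1/195722) = -82840/(-62933039047/195722) = -82840*(-195722/62933039047) = 853347920/3312265213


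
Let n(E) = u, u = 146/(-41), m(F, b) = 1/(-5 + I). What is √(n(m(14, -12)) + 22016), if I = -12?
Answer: √37002910/41 ≈ 148.37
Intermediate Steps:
m(F, b) = -1/17 (m(F, b) = 1/(-5 - 12) = 1/(-17) = -1/17)
u = -146/41 (u = 146*(-1/41) = -146/41 ≈ -3.5610)
n(E) = -146/41
√(n(m(14, -12)) + 22016) = √(-146/41 + 22016) = √(902510/41) = √37002910/41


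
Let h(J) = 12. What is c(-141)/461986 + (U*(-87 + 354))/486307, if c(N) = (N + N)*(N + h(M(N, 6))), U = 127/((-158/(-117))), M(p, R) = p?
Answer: 2314009979163/17748695030458 ≈ 0.13038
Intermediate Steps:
U = 14859/158 (U = 127/((-158*(-1/117))) = 127/(158/117) = 127*(117/158) = 14859/158 ≈ 94.044)
c(N) = 2*N*(12 + N) (c(N) = (N + N)*(N + 12) = (2*N)*(12 + N) = 2*N*(12 + N))
c(-141)/461986 + (U*(-87 + 354))/486307 = (2*(-141)*(12 - 141))/461986 + (14859*(-87 + 354)/158)/486307 = (2*(-141)*(-129))*(1/461986) + ((14859/158)*267)*(1/486307) = 36378*(1/461986) + (3967353/158)*(1/486307) = 18189/230993 + 3967353/76836506 = 2314009979163/17748695030458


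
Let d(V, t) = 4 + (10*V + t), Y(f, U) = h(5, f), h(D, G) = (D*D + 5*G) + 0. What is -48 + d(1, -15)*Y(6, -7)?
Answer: -103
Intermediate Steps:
h(D, G) = D² + 5*G (h(D, G) = (D² + 5*G) + 0 = D² + 5*G)
Y(f, U) = 25 + 5*f (Y(f, U) = 5² + 5*f = 25 + 5*f)
d(V, t) = 4 + t + 10*V (d(V, t) = 4 + (t + 10*V) = 4 + t + 10*V)
-48 + d(1, -15)*Y(6, -7) = -48 + (4 - 15 + 10*1)*(25 + 5*6) = -48 + (4 - 15 + 10)*(25 + 30) = -48 - 1*55 = -48 - 55 = -103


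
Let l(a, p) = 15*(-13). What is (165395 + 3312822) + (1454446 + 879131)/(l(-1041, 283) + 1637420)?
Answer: 5694626161402/1637225 ≈ 3.4782e+6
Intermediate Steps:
l(a, p) = -195
(165395 + 3312822) + (1454446 + 879131)/(l(-1041, 283) + 1637420) = (165395 + 3312822) + (1454446 + 879131)/(-195 + 1637420) = 3478217 + 2333577/1637225 = 5694626161402/1637225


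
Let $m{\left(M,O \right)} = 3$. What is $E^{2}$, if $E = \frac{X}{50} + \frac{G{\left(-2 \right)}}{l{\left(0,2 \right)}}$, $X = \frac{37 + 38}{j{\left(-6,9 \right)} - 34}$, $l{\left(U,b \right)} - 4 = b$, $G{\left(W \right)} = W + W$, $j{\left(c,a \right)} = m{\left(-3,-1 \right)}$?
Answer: $\frac{17689}{34596} \approx 0.5113$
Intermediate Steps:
$j{\left(c,a \right)} = 3$
$G{\left(W \right)} = 2 W$
$l{\left(U,b \right)} = 4 + b$
$X = - \frac{75}{31}$ ($X = \frac{37 + 38}{3 - 34} = \frac{75}{-31} = 75 \left(- \frac{1}{31}\right) = - \frac{75}{31} \approx -2.4194$)
$E = - \frac{133}{186}$ ($E = - \frac{75}{31 \cdot 50} + \frac{2 \left(-2\right)}{4 + 2} = \left(- \frac{75}{31}\right) \frac{1}{50} - \frac{4}{6} = - \frac{3}{62} - \frac{2}{3} = - \frac{133}{186} \approx -0.71505$)
$E^{2} = \left(- \frac{133}{186}\right)^{2} = \frac{17689}{34596}$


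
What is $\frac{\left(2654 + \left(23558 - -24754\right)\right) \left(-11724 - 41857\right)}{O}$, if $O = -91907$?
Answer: $\frac{2730809246}{91907} \approx 29713.0$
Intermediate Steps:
$\frac{\left(2654 + \left(23558 - -24754\right)\right) \left(-11724 - 41857\right)}{O} = \frac{\left(2654 + \left(23558 - -24754\right)\right) \left(-11724 - 41857\right)}{-91907} = \left(2654 + \left(23558 + 24754\right)\right) \left(-53581\right) \left(- \frac{1}{91907}\right) = \left(2654 + 48312\right) \left(-53581\right) \left(- \frac{1}{91907}\right) = 50966 \left(-53581\right) \left(- \frac{1}{91907}\right) = \left(-2730809246\right) \left(- \frac{1}{91907}\right) = \frac{2730809246}{91907}$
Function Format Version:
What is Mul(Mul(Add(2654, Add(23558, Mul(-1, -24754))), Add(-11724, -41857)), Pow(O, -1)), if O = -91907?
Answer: Rational(2730809246, 91907) ≈ 29713.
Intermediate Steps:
Mul(Mul(Add(2654, Add(23558, Mul(-1, -24754))), Add(-11724, -41857)), Pow(O, -1)) = Mul(Mul(Add(2654, Add(23558, Mul(-1, -24754))), Add(-11724, -41857)), Pow(-91907, -1)) = Mul(Mul(Add(2654, Add(23558, 24754)), -53581), Rational(-1, 91907)) = Mul(Mul(Add(2654, 48312), -53581), Rational(-1, 91907)) = Mul(Mul(50966, -53581), Rational(-1, 91907)) = Mul(-2730809246, Rational(-1, 91907)) = Rational(2730809246, 91907)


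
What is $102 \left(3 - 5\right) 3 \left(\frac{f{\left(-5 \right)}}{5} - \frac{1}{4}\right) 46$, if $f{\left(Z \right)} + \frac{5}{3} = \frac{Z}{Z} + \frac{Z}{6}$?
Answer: $\frac{77418}{5} \approx 15484.0$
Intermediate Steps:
$f{\left(Z \right)} = - \frac{2}{3} + \frac{Z}{6}$ ($f{\left(Z \right)} = - \frac{5}{3} + \left(\frac{Z}{Z} + \frac{Z}{6}\right) = - \frac{5}{3} + \left(1 + Z \frac{1}{6}\right) = - \frac{5}{3} + \left(1 + \frac{Z}{6}\right) = - \frac{2}{3} + \frac{Z}{6}$)
$102 \left(3 - 5\right) 3 \left(\frac{f{\left(-5 \right)}}{5} - \frac{1}{4}\right) 46 = 102 \left(3 - 5\right) 3 \left(\frac{- \frac{2}{3} + \frac{1}{6} \left(-5\right)}{5} - \frac{1}{4}\right) 46 = 102 \left(-2\right) 3 \left(\left(- \frac{2}{3} - \frac{5}{6}\right) \frac{1}{5} - \frac{1}{4}\right) 46 = 102 \left(- 6 \left(\left(- \frac{3}{2}\right) \frac{1}{5} - \frac{1}{4}\right)\right) 46 = 102 \left(- 6 \left(- \frac{3}{10} - \frac{1}{4}\right)\right) 46 = 102 \left(\left(-6\right) \left(- \frac{11}{20}\right)\right) 46 = 102 \cdot \frac{33}{10} \cdot 46 = \frac{1683}{5} \cdot 46 = \frac{77418}{5}$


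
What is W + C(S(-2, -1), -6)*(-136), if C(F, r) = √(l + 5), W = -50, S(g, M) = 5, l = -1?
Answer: -322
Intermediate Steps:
C(F, r) = 2 (C(F, r) = √(-1 + 5) = √4 = 2)
W + C(S(-2, -1), -6)*(-136) = -50 + 2*(-136) = -50 - 272 = -322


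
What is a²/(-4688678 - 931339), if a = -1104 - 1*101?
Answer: -1452025/5620017 ≈ -0.25837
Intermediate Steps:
a = -1205 (a = -1104 - 101 = -1205)
a²/(-4688678 - 931339) = (-1205)²/(-4688678 - 931339) = 1452025/(-5620017) = 1452025*(-1/5620017) = -1452025/5620017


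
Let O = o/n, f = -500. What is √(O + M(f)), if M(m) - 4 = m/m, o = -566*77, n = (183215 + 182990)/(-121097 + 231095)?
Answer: I*√35814115177495/52315 ≈ 114.39*I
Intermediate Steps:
n = 52315/15714 (n = 366205/109998 = 366205*(1/109998) = 52315/15714 ≈ 3.3292)
o = -43582
M(m) = 5 (M(m) = 4 + m/m = 4 + 1 = 5)
O = -684847548/52315 (O = -43582/52315/15714 = -43582*15714/52315 = -684847548/52315 ≈ -13091.)
√(O + M(f)) = √(-684847548/52315 + 5) = √(-684585973/52315) = I*√35814115177495/52315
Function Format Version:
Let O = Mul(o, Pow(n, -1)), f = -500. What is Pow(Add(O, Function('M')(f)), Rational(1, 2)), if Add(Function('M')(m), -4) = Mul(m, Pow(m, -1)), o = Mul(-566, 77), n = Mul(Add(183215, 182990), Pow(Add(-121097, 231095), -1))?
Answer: Mul(Rational(1, 52315), I, Pow(35814115177495, Rational(1, 2))) ≈ Mul(114.39, I)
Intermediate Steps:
n = Rational(52315, 15714) (n = Mul(366205, Pow(109998, -1)) = Mul(366205, Rational(1, 109998)) = Rational(52315, 15714) ≈ 3.3292)
o = -43582
Function('M')(m) = 5 (Function('M')(m) = Add(4, Mul(m, Pow(m, -1))) = Add(4, 1) = 5)
O = Rational(-684847548, 52315) (O = Mul(-43582, Pow(Rational(52315, 15714), -1)) = Mul(-43582, Rational(15714, 52315)) = Rational(-684847548, 52315) ≈ -13091.)
Pow(Add(O, Function('M')(f)), Rational(1, 2)) = Pow(Add(Rational(-684847548, 52315), 5), Rational(1, 2)) = Pow(Rational(-684585973, 52315), Rational(1, 2)) = Mul(Rational(1, 52315), I, Pow(35814115177495, Rational(1, 2)))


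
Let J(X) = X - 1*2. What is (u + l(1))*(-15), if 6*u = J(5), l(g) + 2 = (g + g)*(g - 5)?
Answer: 285/2 ≈ 142.50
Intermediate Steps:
J(X) = -2 + X (J(X) = X - 2 = -2 + X)
l(g) = -2 + 2*g*(-5 + g) (l(g) = -2 + (g + g)*(g - 5) = -2 + (2*g)*(-5 + g) = -2 + 2*g*(-5 + g))
u = ½ (u = (-2 + 5)/6 = (⅙)*3 = ½ ≈ 0.50000)
(u + l(1))*(-15) = (½ + (-2 - 10*1 + 2*1²))*(-15) = (½ + (-2 - 10 + 2*1))*(-15) = (½ + (-2 - 10 + 2))*(-15) = (½ - 10)*(-15) = -19/2*(-15) = 285/2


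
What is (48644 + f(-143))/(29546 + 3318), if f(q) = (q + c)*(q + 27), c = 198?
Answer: 5283/4108 ≈ 1.2860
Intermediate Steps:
f(q) = (27 + q)*(198 + q) (f(q) = (q + 198)*(q + 27) = (198 + q)*(27 + q) = (27 + q)*(198 + q))
(48644 + f(-143))/(29546 + 3318) = (48644 + (5346 + (-143)² + 225*(-143)))/(29546 + 3318) = (48644 + (5346 + 20449 - 32175))/32864 = (48644 - 6380)*(1/32864) = 42264*(1/32864) = 5283/4108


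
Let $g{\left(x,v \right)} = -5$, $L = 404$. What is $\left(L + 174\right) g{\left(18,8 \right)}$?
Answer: $-2890$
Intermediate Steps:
$\left(L + 174\right) g{\left(18,8 \right)} = \left(404 + 174\right) \left(-5\right) = 578 \left(-5\right) = -2890$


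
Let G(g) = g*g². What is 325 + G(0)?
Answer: 325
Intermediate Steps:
G(g) = g³
325 + G(0) = 325 + 0³ = 325 + 0 = 325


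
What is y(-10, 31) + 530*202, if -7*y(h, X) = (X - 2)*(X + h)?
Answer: 106973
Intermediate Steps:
y(h, X) = -(-2 + X)*(X + h)/7 (y(h, X) = -(X - 2)*(X + h)/7 = -(-2 + X)*(X + h)/7)
y(-10, 31) + 530*202 = (-⅐*31² + (2/7)*31 + (2/7)*(-10) - ⅐*31*(-10)) + 530*202 = (-⅐*961 + 62/7 - 20/7 + 310/7) + 107060 = (-961/7 + 62/7 - 20/7 + 310/7) + 107060 = -87 + 107060 = 106973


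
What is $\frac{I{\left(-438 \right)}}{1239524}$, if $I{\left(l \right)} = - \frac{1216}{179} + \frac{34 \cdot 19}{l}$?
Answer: $- \frac{324121}{48590580324} \approx -6.6705 \cdot 10^{-6}$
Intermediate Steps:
$I{\left(l \right)} = - \frac{1216}{179} + \frac{646}{l}$ ($I{\left(l \right)} = \left(-1216\right) \frac{1}{179} + \frac{646}{l} = - \frac{1216}{179} + \frac{646}{l}$)
$\frac{I{\left(-438 \right)}}{1239524} = \frac{- \frac{1216}{179} + \frac{646}{-438}}{1239524} = \left(- \frac{1216}{179} + 646 \left(- \frac{1}{438}\right)\right) \frac{1}{1239524} = \left(- \frac{1216}{179} - \frac{323}{219}\right) \frac{1}{1239524} = \left(- \frac{324121}{39201}\right) \frac{1}{1239524} = - \frac{324121}{48590580324}$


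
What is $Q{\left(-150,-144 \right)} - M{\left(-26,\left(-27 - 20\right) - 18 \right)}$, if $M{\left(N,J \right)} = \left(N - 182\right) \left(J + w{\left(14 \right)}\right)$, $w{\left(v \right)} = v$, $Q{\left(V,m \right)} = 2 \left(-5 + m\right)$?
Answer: $-10906$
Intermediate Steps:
$Q{\left(V,m \right)} = -10 + 2 m$
$M{\left(N,J \right)} = \left(-182 + N\right) \left(14 + J\right)$ ($M{\left(N,J \right)} = \left(N - 182\right) \left(J + 14\right) = \left(-182 + N\right) \left(14 + J\right)$)
$Q{\left(-150,-144 \right)} - M{\left(-26,\left(-27 - 20\right) - 18 \right)} = \left(-10 + 2 \left(-144\right)\right) - \left(-2548 - 182 \left(\left(-27 - 20\right) - 18\right) + 14 \left(-26\right) + \left(\left(-27 - 20\right) - 18\right) \left(-26\right)\right) = \left(-10 - 288\right) - \left(-2548 - 182 \left(-47 - 18\right) - 364 + \left(-47 - 18\right) \left(-26\right)\right) = -298 - \left(-2548 - -11830 - 364 - -1690\right) = -298 - \left(-2548 + 11830 - 364 + 1690\right) = -298 - 10608 = -10906$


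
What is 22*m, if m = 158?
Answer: 3476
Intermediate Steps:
22*m = 22*158 = 3476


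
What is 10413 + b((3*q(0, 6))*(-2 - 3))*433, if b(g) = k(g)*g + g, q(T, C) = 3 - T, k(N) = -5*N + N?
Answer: -3516372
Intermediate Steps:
k(N) = -4*N
b(g) = g - 4*g² (b(g) = (-4*g)*g + g = -4*g² + g = g - 4*g²)
10413 + b((3*q(0, 6))*(-2 - 3))*433 = 10413 + (((3*(3 - 1*0))*(-2 - 3))*(1 - 4*3*(3 - 1*0)*(-2 - 3)))*433 = 10413 + (((3*(3 + 0))*(-5))*(1 - 4*3*(3 + 0)*(-5)))*433 = 10413 + (((3*3)*(-5))*(1 - 4*3*3*(-5)))*433 = 10413 + ((9*(-5))*(1 - 36*(-5)))*433 = 10413 - 45*(1 - 4*(-45))*433 = 10413 - 45*(1 + 180)*433 = 10413 - 45*181*433 = 10413 - 8145*433 = 10413 - 3526785 = -3516372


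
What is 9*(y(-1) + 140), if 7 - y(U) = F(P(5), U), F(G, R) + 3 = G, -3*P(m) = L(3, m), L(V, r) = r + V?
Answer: 1374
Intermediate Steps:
L(V, r) = V + r
P(m) = -1 - m/3 (P(m) = -(3 + m)/3 = -1 - m/3)
F(G, R) = -3 + G
y(U) = 38/3 (y(U) = 7 - (-3 + (-1 - 1/3*5)) = 7 - (-3 + (-1 - 5/3)) = 7 - (-3 - 8/3) = 7 - 1*(-17/3) = 7 + 17/3 = 38/3)
9*(y(-1) + 140) = 9*(38/3 + 140) = 9*(458/3) = 1374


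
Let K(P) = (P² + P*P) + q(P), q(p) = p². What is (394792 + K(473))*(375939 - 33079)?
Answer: 365481559940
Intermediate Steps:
K(P) = 3*P² (K(P) = (P² + P*P) + P² = (P² + P²) + P² = 2*P² + P² = 3*P²)
(394792 + K(473))*(375939 - 33079) = (394792 + 3*473²)*(375939 - 33079) = (394792 + 3*223729)*342860 = (394792 + 671187)*342860 = 1065979*342860 = 365481559940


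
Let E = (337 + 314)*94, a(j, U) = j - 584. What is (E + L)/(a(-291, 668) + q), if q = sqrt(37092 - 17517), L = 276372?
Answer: -5907405/14921 - 506349*sqrt(87)/74605 ≈ -459.22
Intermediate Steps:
a(j, U) = -584 + j
q = 15*sqrt(87) (q = sqrt(19575) = 15*sqrt(87) ≈ 139.91)
E = 61194 (E = 651*94 = 61194)
(E + L)/(a(-291, 668) + q) = (61194 + 276372)/((-584 - 291) + 15*sqrt(87)) = 337566/(-875 + 15*sqrt(87))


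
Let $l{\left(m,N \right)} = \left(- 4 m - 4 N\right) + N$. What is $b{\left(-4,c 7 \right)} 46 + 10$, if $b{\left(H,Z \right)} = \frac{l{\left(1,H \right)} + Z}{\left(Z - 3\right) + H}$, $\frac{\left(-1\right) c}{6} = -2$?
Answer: $\frac{5002}{77} \approx 64.961$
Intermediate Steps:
$c = 12$ ($c = \left(-6\right) \left(-2\right) = 12$)
$l{\left(m,N \right)} = - 4 m - 3 N$ ($l{\left(m,N \right)} = \left(- 4 N - 4 m\right) + N = - 4 m - 3 N$)
$b{\left(H,Z \right)} = \frac{-4 + Z - 3 H}{-3 + H + Z}$ ($b{\left(H,Z \right)} = \frac{\left(\left(-4\right) 1 - 3 H\right) + Z}{\left(Z - 3\right) + H} = \frac{\left(-4 - 3 H\right) + Z}{\left(-3 + Z\right) + H} = \frac{-4 + Z - 3 H}{-3 + H + Z}$)
$b{\left(-4,c 7 \right)} 46 + 10 = \frac{-4 + 12 \cdot 7 - -12}{-3 - 4 + 12 \cdot 7} \cdot 46 + 10 = \frac{-4 + 84 + 12}{-3 - 4 + 84} \cdot 46 + 10 = \frac{1}{77} \cdot 92 \cdot 46 + 10 = \frac{92}{77} \cdot 46 + 10 = \frac{4232}{77} + 10 = \frac{5002}{77}$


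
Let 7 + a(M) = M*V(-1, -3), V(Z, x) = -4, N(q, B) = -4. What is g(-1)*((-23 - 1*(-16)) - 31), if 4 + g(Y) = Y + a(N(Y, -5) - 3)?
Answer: -608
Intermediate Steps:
a(M) = -7 - 4*M (a(M) = -7 + M*(-4) = -7 - 4*M)
g(Y) = 17 + Y (g(Y) = -4 + (Y + (-7 - 4*(-4 - 3))) = -4 + (Y + (-7 - 4*(-7))) = -4 + (Y + (-7 + 28)) = -4 + (Y + 21) = -4 + (21 + Y) = 17 + Y)
g(-1)*((-23 - 1*(-16)) - 31) = (17 - 1)*((-23 - 1*(-16)) - 31) = 16*((-23 + 16) - 31) = 16*(-7 - 31) = 16*(-38) = -608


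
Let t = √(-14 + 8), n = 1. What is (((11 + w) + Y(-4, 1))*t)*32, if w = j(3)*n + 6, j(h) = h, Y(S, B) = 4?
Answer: 768*I*√6 ≈ 1881.2*I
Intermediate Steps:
w = 9 (w = 3*1 + 6 = 3 + 6 = 9)
t = I*√6 (t = √(-6) = I*√6 ≈ 2.4495*I)
(((11 + w) + Y(-4, 1))*t)*32 = (((11 + 9) + 4)*(I*√6))*32 = ((20 + 4)*(I*√6))*32 = (24*(I*√6))*32 = (24*I*√6)*32 = 768*I*√6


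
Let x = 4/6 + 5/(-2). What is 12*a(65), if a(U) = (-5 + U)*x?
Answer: -1320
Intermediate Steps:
x = -11/6 (x = 4*(⅙) + 5*(-½) = ⅔ - 5/2 = -11/6 ≈ -1.8333)
a(U) = 55/6 - 11*U/6 (a(U) = (-5 + U)*(-11/6) = 55/6 - 11*U/6)
12*a(65) = 12*(55/6 - 11/6*65) = 12*(55/6 - 715/6) = 12*(-110) = -1320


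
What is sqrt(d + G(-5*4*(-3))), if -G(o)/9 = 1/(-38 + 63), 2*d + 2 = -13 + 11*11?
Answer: 2*sqrt(329)/5 ≈ 7.2553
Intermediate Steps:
d = 53 (d = -1 + (-13 + 11*11)/2 = -1 + (-13 + 121)/2 = -1 + (1/2)*108 = -1 + 54 = 53)
G(o) = -9/25 (G(o) = -9/(-38 + 63) = -9/25)
sqrt(d + G(-5*4*(-3))) = sqrt(53 - 9/25) = sqrt(1316/25) = 2*sqrt(329)/5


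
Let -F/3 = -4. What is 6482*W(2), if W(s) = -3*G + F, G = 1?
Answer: 58338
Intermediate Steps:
F = 12 (F = -3*(-4) = 12)
W(s) = 9 (W(s) = -3*1 + 12 = -3 + 12 = 9)
6482*W(2) = 6482*9 = 58338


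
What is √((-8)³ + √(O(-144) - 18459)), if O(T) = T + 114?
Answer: √(-512 + I*√18489) ≈ 2.9789 + 22.823*I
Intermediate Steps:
O(T) = 114 + T
√((-8)³ + √(O(-144) - 18459)) = √((-8)³ + √((114 - 144) - 18459)) = √(-512 + √(-30 - 18459)) = √(-512 + √(-18489)) = √(-512 + I*√18489)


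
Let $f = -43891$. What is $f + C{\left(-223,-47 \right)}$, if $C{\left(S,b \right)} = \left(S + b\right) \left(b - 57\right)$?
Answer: $-15811$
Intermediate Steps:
$C{\left(S,b \right)} = \left(-57 + b\right) \left(S + b\right)$ ($C{\left(S,b \right)} = \left(S + b\right) \left(-57 + b\right) = \left(-57 + b\right) \left(S + b\right)$)
$f + C{\left(-223,-47 \right)} = -43891 - \left(-25871 - 2209\right) = -43891 + \left(2209 + 12711 + 2679 + 10481\right) = -43891 + 28080 = -15811$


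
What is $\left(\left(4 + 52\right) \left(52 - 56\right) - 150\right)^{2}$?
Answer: $139876$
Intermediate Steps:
$\left(\left(4 + 52\right) \left(52 - 56\right) - 150\right)^{2} = \left(56 \left(-4\right) - 150\right)^{2} = \left(-224 - 150\right)^{2} = \left(-374\right)^{2} = 139876$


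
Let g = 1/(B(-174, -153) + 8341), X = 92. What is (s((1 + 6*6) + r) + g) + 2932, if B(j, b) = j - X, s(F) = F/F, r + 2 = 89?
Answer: 23683976/8075 ≈ 2933.0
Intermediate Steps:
r = 87 (r = -2 + 89 = 87)
s(F) = 1
B(j, b) = -92 + j (B(j, b) = j - 1*92 = j - 92 = -92 + j)
g = 1/8075 (g = 1/((-92 - 174) + 8341) = 1/(-266 + 8341) = 1/8075 ≈ 0.00012384)
(s((1 + 6*6) + r) + g) + 2932 = (1 + 1/8075) + 2932 = 8076/8075 + 2932 = 23683976/8075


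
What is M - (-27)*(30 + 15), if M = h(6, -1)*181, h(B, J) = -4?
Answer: 491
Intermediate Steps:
M = -724 (M = -4*181 = -724)
M - (-27)*(30 + 15) = -724 - (-27)*(30 + 15) = -724 - (-27)*45 = -724 - 1*(-1215) = -724 + 1215 = 491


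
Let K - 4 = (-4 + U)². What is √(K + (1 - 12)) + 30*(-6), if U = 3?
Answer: -180 + I*√6 ≈ -180.0 + 2.4495*I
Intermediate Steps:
K = 5 (K = 4 + (-4 + 3)² = 4 + (-1)² = 4 + 1 = 5)
√(K + (1 - 12)) + 30*(-6) = √(5 + (1 - 12)) + 30*(-6) = √(5 - 11) - 180 = √(-6) - 180 = I*√6 - 180 = -180 + I*√6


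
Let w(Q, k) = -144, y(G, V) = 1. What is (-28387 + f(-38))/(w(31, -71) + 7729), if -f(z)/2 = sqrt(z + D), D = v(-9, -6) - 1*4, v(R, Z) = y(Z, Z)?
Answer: -28387/7585 - 2*I*sqrt(41)/7585 ≈ -3.7425 - 0.0016884*I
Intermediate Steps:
v(R, Z) = 1
D = -3 (D = 1 - 1*4 = 1 - 4 = -3)
f(z) = -2*sqrt(-3 + z) (f(z) = -2*sqrt(z - 3) = -2*sqrt(-3 + z))
(-28387 + f(-38))/(w(31, -71) + 7729) = (-28387 - 2*sqrt(-3 - 38))/(-144 + 7729) = (-28387 - 2*I*sqrt(41))/7585 = (-28387 - 2*I*sqrt(41))*(1/7585) = -28387/7585 - 2*I*sqrt(41)/7585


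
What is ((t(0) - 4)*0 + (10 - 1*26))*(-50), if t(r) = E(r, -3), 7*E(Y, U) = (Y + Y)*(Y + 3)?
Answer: 800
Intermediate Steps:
E(Y, U) = 2*Y*(3 + Y)/7 (E(Y, U) = ((Y + Y)*(Y + 3))/7 = ((2*Y)*(3 + Y))/7 = (2*Y*(3 + Y))/7 = 2*Y*(3 + Y)/7)
t(r) = 2*r*(3 + r)/7
((t(0) - 4)*0 + (10 - 1*26))*(-50) = (((2/7)*0*(3 + 0) - 4)*0 + (10 - 1*26))*(-50) = (((2/7)*0*3 - 4)*0 + (10 - 26))*(-50) = ((0 - 4)*0 - 16)*(-50) = (-4*0 - 16)*(-50) = (0 - 16)*(-50) = -16*(-50) = 800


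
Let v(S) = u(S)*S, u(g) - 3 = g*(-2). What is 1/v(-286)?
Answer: -1/164450 ≈ -6.0809e-6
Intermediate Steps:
u(g) = 3 - 2*g (u(g) = 3 + g*(-2) = 3 - 2*g)
v(S) = S*(3 - 2*S) (v(S) = (3 - 2*S)*S = S*(3 - 2*S))
1/v(-286) = 1/(-286*(3 - 2*(-286))) = 1/(-286*(3 + 572)) = 1/(-286*575) = 1/(-164450) = -1/164450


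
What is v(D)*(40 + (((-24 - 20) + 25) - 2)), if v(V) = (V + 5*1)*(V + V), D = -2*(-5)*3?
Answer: 39900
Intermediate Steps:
D = 30 (D = 10*3 = 30)
v(V) = 2*V*(5 + V) (v(V) = (V + 5)*(2*V) = (5 + V)*(2*V) = 2*V*(5 + V))
v(D)*(40 + (((-24 - 20) + 25) - 2)) = (2*30*(5 + 30))*(40 + (((-24 - 20) + 25) - 2)) = (2*30*35)*(40 + ((-44 + 25) - 2)) = 2100*(40 + (-19 - 2)) = 2100*(40 - 21) = 2100*19 = 39900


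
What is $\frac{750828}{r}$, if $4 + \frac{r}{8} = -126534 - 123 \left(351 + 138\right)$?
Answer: $- \frac{187707}{373370} \approx -0.50274$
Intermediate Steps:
$r = -1493480$ ($r = -32 + 8 \left(-126534 - 123 \left(351 + 138\right)\right) = -32 + 8 \left(-126534 - 60147\right) = -32 + 8 \left(-186681\right) = -32 - 1493448 = -1493480$)
$\frac{750828}{r} = \frac{750828}{-1493480} = 750828 \left(- \frac{1}{1493480}\right) = - \frac{187707}{373370}$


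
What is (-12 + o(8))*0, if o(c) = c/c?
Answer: 0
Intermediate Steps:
o(c) = 1
(-12 + o(8))*0 = (-12 + 1)*0 = -11*0 = 0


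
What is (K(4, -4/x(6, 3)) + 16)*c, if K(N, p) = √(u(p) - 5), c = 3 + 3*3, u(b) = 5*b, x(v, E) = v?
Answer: 192 + 20*I*√3 ≈ 192.0 + 34.641*I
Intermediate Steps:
c = 12 (c = 3 + 9 = 12)
K(N, p) = √(-5 + 5*p) (K(N, p) = √(5*p - 5) = √(-5 + 5*p))
(K(4, -4/x(6, 3)) + 16)*c = (√(-5 + 5*(-4/6)) + 16)*12 = (√(-5 + 5*(-4*⅙)) + 16)*12 = (√(-5 + 5*(-⅔)) + 16)*12 = (√(-5 - 10/3) + 16)*12 = (√(-25/3) + 16)*12 = (5*I*√3/3 + 16)*12 = (16 + 5*I*√3/3)*12 = 192 + 20*I*√3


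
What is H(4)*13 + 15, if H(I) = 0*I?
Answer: 15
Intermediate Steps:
H(I) = 0
H(4)*13 + 15 = 0*13 + 15 = 0 + 15 = 15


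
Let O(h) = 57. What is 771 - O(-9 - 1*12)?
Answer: 714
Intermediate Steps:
771 - O(-9 - 1*12) = 771 - 1*57 = 771 - 57 = 714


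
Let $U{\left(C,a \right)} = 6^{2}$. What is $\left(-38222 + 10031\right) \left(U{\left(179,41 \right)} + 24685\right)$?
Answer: $-696909711$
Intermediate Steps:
$U{\left(C,a \right)} = 36$
$\left(-38222 + 10031\right) \left(U{\left(179,41 \right)} + 24685\right) = \left(-38222 + 10031\right) \left(36 + 24685\right) = \left(-28191\right) 24721 = -696909711$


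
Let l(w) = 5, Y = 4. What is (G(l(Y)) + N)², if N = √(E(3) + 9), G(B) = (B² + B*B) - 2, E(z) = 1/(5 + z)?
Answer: (192 + √146)²/16 ≈ 2603.1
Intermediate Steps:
G(B) = -2 + 2*B² (G(B) = (B² + B²) - 2 = 2*B² - 2 = -2 + 2*B²)
N = √146/4 (N = √(1/(5 + 3) + 9) = √(1/8 + 9) = √(⅛ + 9) = √(73/8) = √146/4 ≈ 3.0208)
(G(l(Y)) + N)² = ((-2 + 2*5²) + √146/4)² = ((-2 + 2*25) + √146/4)² = ((-2 + 50) + √146/4)² = (48 + √146/4)²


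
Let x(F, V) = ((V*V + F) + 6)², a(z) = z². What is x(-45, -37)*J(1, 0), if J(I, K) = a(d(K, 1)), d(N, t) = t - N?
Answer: 1768900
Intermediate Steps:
J(I, K) = (1 - K)²
x(F, V) = (6 + F + V²)² (x(F, V) = ((V² + F) + 6)² = ((F + V²) + 6)² = (6 + F + V²)²)
x(-45, -37)*J(1, 0) = (6 - 45 + (-37)²)²*(-1 + 0)² = (6 - 45 + 1369)²*(-1)² = 1330²*1 = 1768900*1 = 1768900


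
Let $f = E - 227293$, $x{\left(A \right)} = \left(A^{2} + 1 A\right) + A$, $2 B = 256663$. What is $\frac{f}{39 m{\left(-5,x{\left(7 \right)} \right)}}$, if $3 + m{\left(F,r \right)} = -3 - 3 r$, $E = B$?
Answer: $\frac{197923}{15210} \approx 13.013$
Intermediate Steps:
$B = \frac{256663}{2}$ ($B = \frac{1}{2} \cdot 256663 = \frac{256663}{2} \approx 1.2833 \cdot 10^{5}$)
$E = \frac{256663}{2} \approx 1.2833 \cdot 10^{5}$
$x{\left(A \right)} = A^{2} + 2 A$ ($x{\left(A \right)} = \left(A^{2} + A\right) + A = \left(A + A^{2}\right) + A = A^{2} + 2 A$)
$m{\left(F,r \right)} = -6 - 3 r$ ($m{\left(F,r \right)} = -3 - \left(3 + 3 r\right) = -6 - 3 r$)
$f = - \frac{197923}{2}$ ($f = \frac{256663}{2} - 227293 = - \frac{197923}{2} \approx -98962.0$)
$\frac{f}{39 m{\left(-5,x{\left(7 \right)} \right)}} = - \frac{197923}{2 \cdot 39 \left(-6 - 3 \cdot 7 \left(2 + 7\right)\right)} = - \frac{197923}{2 \cdot 39 \left(-6 - 3 \cdot 7 \cdot 9\right)} = - \frac{197923}{2 \cdot 39 \left(-6 - 189\right)} = - \frac{197923}{2 \cdot 39 \left(-195\right)} = - \frac{197923}{2 \left(-7605\right)} = \left(- \frac{197923}{2}\right) \left(- \frac{1}{7605}\right) = \frac{197923}{15210}$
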